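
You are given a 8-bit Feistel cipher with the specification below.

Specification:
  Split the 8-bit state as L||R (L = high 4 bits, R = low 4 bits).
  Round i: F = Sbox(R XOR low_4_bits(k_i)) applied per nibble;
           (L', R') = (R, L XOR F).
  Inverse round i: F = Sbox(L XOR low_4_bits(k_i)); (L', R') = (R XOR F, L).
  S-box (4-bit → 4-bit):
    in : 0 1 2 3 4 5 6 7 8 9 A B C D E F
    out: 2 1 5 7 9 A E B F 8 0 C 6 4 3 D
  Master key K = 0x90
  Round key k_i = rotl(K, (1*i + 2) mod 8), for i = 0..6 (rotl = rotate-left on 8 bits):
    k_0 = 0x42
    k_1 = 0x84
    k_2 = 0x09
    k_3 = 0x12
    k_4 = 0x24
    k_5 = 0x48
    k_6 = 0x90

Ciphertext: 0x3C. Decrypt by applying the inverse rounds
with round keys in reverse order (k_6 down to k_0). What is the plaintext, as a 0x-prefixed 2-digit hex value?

0xEE

s_0 = ciphertext = 0x3C
s_1 = InvRound(s_0, k_6) = 0xB3
s_2 = InvRound(s_1, k_5) = 0x4B
s_3 = InvRound(s_2, k_4) = 0x94
s_4 = InvRound(s_3, k_3) = 0x89
s_5 = InvRound(s_4, k_2) = 0x88
s_6 = InvRound(s_5, k_1) = 0xE8
s_7 = InvRound(s_6, k_0) = 0xEE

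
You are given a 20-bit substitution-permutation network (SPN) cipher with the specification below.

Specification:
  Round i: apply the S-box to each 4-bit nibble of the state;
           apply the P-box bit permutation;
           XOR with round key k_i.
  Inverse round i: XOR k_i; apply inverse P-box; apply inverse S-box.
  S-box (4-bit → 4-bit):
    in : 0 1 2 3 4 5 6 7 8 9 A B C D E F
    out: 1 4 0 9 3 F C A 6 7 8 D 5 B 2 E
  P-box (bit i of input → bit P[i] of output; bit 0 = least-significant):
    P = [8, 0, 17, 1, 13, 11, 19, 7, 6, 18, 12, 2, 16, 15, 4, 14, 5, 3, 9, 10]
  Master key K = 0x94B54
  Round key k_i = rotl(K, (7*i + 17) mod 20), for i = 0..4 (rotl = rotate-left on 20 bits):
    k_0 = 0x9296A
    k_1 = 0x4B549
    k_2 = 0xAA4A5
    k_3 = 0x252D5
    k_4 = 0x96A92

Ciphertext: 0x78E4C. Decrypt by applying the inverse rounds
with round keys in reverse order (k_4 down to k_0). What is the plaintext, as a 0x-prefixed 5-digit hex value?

s_0 = ciphertext = 0x78E4C
s_1 = InvRound(s_0, k_4) = 0x7FDB6
s_2 = InvRound(s_1, k_3) = 0xB444D
s_3 = InvRound(s_2, k_2) = 0x4D032
s_4 = InvRound(s_3, k_1) = 0xD600D
s_5 = InvRound(s_4, k_0) = 0x0ADED

0x0ADED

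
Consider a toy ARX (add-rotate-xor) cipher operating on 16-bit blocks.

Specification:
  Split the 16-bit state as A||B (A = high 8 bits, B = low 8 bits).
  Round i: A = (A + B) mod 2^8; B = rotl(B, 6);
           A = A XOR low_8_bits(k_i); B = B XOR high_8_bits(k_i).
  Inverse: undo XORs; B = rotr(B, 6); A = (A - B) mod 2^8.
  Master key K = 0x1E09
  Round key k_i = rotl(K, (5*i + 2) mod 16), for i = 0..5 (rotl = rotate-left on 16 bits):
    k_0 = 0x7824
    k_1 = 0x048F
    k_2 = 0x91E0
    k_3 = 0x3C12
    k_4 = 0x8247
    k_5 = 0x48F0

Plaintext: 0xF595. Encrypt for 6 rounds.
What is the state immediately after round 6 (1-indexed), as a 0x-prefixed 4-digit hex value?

0x0A2E

s_0 = plaintext = 0xF595
s_1 = Round(s_0, k_0) = 0xAE1D
s_2 = Round(s_1, k_1) = 0x4443
s_3 = Round(s_2, k_2) = 0x6741
s_4 = Round(s_3, k_3) = 0xBA6C
s_5 = Round(s_4, k_4) = 0x6199
s_6 = Round(s_5, k_5) = 0x0A2E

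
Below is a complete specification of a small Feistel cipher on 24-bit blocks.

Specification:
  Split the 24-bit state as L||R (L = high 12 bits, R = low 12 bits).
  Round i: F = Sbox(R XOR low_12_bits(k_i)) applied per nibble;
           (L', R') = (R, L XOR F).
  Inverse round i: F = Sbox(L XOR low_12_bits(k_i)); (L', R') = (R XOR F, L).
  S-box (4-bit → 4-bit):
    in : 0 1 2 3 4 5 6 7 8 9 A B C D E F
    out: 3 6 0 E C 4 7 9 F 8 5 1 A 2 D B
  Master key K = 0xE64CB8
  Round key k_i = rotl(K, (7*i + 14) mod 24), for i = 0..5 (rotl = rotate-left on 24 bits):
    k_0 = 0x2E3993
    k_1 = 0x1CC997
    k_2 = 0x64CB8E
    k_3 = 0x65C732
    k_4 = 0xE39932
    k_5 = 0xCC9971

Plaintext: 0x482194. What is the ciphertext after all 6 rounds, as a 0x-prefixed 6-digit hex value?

0xD405AD

s_0 = plaintext = 0x482194
s_1 = Round(s_0, k_0) = 0x194BBB
s_2 = Round(s_1, k_1) = 0xBBB19E
s_3 = Round(s_2, k_2) = 0x19EED8
s_4 = Round(s_3, k_3) = 0xED894B
s_5 = Round(s_4, k_4) = 0x94BD40
s_6 = Round(s_5, k_5) = 0xD405AD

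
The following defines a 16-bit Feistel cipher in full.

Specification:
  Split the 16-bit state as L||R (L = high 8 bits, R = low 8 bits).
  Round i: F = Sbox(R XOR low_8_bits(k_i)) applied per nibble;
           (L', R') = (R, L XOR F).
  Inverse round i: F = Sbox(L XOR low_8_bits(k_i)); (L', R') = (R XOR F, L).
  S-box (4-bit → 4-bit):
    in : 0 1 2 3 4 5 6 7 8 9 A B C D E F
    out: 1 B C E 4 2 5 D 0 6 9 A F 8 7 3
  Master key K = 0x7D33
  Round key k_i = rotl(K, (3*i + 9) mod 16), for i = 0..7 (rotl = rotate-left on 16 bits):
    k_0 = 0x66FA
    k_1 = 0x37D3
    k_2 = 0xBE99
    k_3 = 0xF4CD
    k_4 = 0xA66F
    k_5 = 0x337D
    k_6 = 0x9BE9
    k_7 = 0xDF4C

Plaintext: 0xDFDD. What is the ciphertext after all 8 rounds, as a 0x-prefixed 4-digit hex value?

0xD107

s_0 = plaintext = 0xDFDD
s_1 = Round(s_0, k_0) = 0xDD12
s_2 = Round(s_1, k_1) = 0x1226
s_3 = Round(s_2, k_2) = 0x26B1
s_4 = Round(s_3, k_3) = 0xB1F9
s_5 = Round(s_4, k_4) = 0xF9D4
s_6 = Round(s_5, k_5) = 0xD46F
s_7 = Round(s_6, k_6) = 0x6FD1
s_8 = Round(s_7, k_7) = 0xD107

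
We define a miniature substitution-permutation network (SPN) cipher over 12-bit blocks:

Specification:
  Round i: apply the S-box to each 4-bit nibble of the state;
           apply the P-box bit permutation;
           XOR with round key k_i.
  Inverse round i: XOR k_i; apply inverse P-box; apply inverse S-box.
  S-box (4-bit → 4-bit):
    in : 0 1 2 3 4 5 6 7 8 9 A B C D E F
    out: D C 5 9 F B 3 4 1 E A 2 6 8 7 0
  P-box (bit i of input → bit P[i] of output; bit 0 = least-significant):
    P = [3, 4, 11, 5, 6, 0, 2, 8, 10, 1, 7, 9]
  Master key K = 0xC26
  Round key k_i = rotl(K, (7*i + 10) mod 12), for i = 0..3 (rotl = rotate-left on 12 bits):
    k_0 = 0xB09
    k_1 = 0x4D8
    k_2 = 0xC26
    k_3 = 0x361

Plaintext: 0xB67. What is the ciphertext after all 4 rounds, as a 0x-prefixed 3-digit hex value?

s_0 = plaintext = 0xB67
s_1 = Round(s_0, k_0) = 0x34A
s_2 = Round(s_1, k_1) = 0x3AD
s_3 = Round(s_2, k_2) = 0xB07
s_4 = Round(s_3, k_3) = 0xA27

0xA27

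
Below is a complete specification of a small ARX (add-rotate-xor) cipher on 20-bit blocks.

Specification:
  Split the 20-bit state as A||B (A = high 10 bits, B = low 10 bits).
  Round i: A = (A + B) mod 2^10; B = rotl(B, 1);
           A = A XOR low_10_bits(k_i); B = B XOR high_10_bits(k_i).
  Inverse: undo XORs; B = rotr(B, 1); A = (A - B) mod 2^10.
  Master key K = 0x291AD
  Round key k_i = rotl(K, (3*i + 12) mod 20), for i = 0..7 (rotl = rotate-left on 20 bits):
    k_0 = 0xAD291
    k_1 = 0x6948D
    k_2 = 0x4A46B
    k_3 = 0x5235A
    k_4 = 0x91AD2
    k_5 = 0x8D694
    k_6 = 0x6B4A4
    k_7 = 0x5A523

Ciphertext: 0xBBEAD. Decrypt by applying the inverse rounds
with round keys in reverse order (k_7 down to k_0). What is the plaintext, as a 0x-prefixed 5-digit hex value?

s_0 = ciphertext = 0xBBEAD
s_1 = InvRound(s_0, k_7) = 0x7A9E2
s_2 = InvRound(s_1, k_6) = 0xC9E27
s_3 = InvRound(s_2, k_5) = 0x6A809
s_4 = InvRound(s_3, k_4) = 0x14727
s_5 = InvRound(s_4, k_3) = 0xF5337
s_6 = InvRound(s_5, k_2) = 0xAC10F
s_7 = InvRound(s_6, k_1) = 0x7A055
s_8 = InvRound(s_7, k_0) = 0x02770

0x02770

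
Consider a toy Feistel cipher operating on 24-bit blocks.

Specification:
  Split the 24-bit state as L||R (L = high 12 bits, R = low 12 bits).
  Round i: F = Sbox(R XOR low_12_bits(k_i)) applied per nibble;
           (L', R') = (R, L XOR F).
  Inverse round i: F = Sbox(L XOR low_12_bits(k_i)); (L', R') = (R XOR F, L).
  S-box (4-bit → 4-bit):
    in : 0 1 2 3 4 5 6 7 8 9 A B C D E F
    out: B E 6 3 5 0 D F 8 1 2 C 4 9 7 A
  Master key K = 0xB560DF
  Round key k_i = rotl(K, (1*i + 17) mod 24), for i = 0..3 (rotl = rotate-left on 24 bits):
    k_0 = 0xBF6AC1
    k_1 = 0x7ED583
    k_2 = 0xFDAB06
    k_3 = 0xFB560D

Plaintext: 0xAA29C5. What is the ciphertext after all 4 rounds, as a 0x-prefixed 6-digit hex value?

0x48AB5F

s_0 = plaintext = 0xAA29C5
s_1 = Round(s_0, k_0) = 0x9C5917
s_2 = Round(s_1, k_1) = 0x917DD0
s_3 = Round(s_2, k_2) = 0xDD048A
s_4 = Round(s_3, k_3) = 0x48AB5F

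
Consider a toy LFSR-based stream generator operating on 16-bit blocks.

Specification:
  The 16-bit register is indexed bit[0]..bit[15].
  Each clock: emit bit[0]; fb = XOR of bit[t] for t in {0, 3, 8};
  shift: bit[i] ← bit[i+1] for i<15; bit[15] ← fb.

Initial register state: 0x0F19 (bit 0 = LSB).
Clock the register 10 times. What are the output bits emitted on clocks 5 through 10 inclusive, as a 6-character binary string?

reg_0 = 0x0F19
clock 1: out=1, reg = 0x878C
clock 2: out=0, reg = 0x43C6
clock 3: out=0, reg = 0xA1E3
clock 4: out=1, reg = 0x50F1
clock 5: out=1, reg = 0xA878
clock 6: out=0, reg = 0xD43C
clock 7: out=0, reg = 0xEA1E
clock 8: out=0, reg = 0xF50F
clock 9: out=1, reg = 0xFA87
clock 10: out=1, reg = 0xFD43

100011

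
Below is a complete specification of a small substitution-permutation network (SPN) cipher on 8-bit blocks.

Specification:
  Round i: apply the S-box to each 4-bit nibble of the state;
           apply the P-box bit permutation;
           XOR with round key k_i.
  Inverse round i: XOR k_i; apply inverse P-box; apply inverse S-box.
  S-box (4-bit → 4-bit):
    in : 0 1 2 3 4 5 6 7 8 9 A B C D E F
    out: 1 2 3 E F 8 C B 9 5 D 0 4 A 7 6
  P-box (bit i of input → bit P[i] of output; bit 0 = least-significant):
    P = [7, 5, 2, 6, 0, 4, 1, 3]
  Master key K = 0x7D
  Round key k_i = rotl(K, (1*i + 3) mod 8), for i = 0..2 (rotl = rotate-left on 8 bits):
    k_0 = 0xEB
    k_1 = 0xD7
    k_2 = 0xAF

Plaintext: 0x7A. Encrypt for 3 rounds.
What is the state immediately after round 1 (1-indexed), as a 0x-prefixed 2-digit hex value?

0x36

s_0 = plaintext = 0x7A
s_1 = Round(s_0, k_0) = 0x36
s_2 = Round(s_1, k_1) = 0x89
s_3 = Round(s_2, k_2) = 0x22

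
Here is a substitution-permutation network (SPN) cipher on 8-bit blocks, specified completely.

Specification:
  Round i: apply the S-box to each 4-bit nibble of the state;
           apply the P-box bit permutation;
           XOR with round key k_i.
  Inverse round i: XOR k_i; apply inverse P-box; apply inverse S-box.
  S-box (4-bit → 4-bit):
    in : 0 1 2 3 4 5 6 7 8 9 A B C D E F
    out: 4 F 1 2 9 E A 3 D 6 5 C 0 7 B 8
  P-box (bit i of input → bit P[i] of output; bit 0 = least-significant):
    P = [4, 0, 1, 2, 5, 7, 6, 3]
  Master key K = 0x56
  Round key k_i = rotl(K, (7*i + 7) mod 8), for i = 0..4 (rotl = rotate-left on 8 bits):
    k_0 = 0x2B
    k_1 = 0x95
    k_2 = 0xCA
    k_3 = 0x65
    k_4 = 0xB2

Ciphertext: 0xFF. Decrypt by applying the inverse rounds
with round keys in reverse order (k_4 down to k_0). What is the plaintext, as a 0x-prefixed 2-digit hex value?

s_0 = ciphertext = 0xFF
s_1 = InvRound(s_0, k_4) = 0xB6
s_2 = InvRound(s_1, k_3) = 0x9D
s_3 = InvRound(s_2, k_2) = 0x01
s_4 = InvRound(s_3, k_1) = 0x34
s_5 = InvRound(s_4, k_0) = 0xF1

0xF1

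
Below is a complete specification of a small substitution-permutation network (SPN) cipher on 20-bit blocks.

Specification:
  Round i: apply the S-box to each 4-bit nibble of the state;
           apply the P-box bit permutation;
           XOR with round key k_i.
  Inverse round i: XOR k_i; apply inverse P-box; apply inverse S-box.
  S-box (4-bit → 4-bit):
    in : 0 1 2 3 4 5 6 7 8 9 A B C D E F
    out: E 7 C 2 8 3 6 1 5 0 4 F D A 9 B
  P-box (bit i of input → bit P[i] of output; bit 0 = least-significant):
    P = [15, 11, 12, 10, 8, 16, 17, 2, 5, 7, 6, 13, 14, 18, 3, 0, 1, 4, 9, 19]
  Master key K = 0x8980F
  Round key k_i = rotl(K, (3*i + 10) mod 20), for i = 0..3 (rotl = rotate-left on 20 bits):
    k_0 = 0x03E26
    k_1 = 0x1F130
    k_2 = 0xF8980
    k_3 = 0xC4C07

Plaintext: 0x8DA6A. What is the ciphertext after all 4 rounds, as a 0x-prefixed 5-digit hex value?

s_0 = plaintext = 0x8DA6A
s_1 = Round(s_0, k_0) = 0x72C65
s_2 = Round(s_1, k_1) = 0x2595B
s_3 = Round(s_2, k_2) = 0x25680
s_4 = Round(s_3, k_3) = 0x213C7

0x213C7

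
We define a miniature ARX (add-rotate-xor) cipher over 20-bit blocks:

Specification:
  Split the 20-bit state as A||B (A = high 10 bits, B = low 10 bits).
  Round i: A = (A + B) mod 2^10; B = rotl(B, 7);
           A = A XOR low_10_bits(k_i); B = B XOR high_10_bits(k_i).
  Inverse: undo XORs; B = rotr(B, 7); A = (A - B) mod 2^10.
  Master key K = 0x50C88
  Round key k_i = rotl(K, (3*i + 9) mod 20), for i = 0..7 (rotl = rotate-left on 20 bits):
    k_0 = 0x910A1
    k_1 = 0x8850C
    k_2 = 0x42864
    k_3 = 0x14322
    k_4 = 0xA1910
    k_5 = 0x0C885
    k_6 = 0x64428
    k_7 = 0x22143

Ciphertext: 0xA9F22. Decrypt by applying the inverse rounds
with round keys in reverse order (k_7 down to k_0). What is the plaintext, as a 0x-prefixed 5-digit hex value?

s_0 = ciphertext = 0xA9F22
s_1 = InvRound(s_0, k_7) = 0xA3557
s_2 = InvRound(s_1, k_6) = 0x1D231
s_3 = InvRound(s_2, k_5) = 0x3541C
s_4 = InvRound(s_3, k_4) = 0x3C0D5
s_5 = InvRound(s_4, k_3) = 0xEA429
s_6 = InvRound(s_5, k_2) = 0xACD1A
s_7 = InvRound(s_6, k_1) = 0x785DE
s_8 = InvRound(s_7, k_0) = 0x1A4D7

0x1A4D7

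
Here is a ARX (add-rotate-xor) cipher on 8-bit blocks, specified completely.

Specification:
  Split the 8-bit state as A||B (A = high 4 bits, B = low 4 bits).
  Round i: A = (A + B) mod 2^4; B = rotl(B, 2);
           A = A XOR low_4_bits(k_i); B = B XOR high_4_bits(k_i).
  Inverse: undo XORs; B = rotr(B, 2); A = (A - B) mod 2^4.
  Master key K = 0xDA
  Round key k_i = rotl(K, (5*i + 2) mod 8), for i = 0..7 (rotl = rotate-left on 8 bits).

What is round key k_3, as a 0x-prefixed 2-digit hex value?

0xB5

K = 0xDA
k_0 = rotl(K, (5*0+2) mod 8) = rotl(K, 2) = 0x6B
k_1 = rotl(K, (5*1+2) mod 8) = rotl(K, 7) = 0x6D
k_2 = rotl(K, (5*2+2) mod 8) = rotl(K, 4) = 0xAD
k_3 = rotl(K, (5*3+2) mod 8) = rotl(K, 1) = 0xB5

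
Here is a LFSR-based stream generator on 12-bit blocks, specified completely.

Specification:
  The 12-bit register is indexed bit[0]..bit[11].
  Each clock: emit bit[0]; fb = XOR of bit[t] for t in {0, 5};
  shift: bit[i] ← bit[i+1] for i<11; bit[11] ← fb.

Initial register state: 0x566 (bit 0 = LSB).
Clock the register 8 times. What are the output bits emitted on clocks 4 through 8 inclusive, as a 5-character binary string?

00110

reg_0 = 0x566
clock 1: out=0, reg = 0xAB3
clock 2: out=1, reg = 0x559
clock 3: out=1, reg = 0xAAC
clock 4: out=0, reg = 0xD56
clock 5: out=0, reg = 0x6AB
clock 6: out=1, reg = 0x355
clock 7: out=1, reg = 0x9AA
clock 8: out=0, reg = 0xCD5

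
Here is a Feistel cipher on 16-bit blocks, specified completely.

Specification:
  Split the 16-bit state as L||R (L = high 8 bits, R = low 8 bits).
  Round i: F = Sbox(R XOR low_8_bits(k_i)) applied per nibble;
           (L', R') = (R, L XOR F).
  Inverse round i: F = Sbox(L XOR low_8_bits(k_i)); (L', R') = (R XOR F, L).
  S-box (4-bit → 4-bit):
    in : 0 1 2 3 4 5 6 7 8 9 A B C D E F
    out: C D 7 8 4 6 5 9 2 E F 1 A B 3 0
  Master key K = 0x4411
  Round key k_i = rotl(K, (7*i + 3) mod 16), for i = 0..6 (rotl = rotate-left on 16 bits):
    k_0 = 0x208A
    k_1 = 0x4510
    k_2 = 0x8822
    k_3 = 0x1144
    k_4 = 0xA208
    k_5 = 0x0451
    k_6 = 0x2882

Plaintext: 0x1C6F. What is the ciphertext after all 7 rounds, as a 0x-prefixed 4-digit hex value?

s_0 = plaintext = 0x1C6F
s_1 = Round(s_0, k_0) = 0x6F2A
s_2 = Round(s_1, k_1) = 0x2AE0
s_3 = Round(s_2, k_2) = 0xE08D
s_4 = Round(s_3, k_3) = 0x8D4E
s_5 = Round(s_4, k_4) = 0x4EC8
s_6 = Round(s_5, k_5) = 0xC8A0
s_7 = Round(s_6, k_6) = 0xA0BF

0xA0BF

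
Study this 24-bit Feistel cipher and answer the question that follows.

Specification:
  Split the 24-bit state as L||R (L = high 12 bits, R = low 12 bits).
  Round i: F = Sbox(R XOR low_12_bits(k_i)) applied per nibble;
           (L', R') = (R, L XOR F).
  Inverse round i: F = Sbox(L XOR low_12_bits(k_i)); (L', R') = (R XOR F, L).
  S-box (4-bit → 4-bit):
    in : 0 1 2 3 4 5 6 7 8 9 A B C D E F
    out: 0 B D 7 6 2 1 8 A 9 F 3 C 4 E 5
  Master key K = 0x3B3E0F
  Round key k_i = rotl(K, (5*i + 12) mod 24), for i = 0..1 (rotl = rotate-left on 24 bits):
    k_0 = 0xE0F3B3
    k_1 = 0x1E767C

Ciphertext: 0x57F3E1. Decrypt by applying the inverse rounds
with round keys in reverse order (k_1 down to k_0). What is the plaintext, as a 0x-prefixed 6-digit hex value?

s_0 = ciphertext = 0x57F3E1
s_1 = InvRound(s_0, k_1) = 0x4E657F
s_2 = InvRound(s_1, k_0) = 0xD5D4E6

0xD5D4E6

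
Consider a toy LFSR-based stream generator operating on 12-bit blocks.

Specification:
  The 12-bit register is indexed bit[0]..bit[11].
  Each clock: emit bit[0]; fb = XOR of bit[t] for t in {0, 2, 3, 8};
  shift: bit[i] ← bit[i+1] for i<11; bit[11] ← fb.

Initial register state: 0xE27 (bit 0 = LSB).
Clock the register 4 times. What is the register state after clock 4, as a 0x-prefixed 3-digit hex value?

reg_0 = 0xE27
clock 1: out=1, reg = 0x713
clock 2: out=1, reg = 0x389
clock 3: out=1, reg = 0x9C4
clock 4: out=0, reg = 0x4E2

0x4E2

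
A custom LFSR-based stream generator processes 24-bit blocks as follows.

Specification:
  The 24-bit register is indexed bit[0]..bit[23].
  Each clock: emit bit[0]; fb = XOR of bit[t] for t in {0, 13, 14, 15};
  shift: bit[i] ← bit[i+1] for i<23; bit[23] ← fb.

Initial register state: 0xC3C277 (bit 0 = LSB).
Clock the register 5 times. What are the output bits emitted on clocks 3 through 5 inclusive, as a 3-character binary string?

101

reg_0 = 0xC3C277
clock 1: out=1, reg = 0xE1E13B
clock 2: out=1, reg = 0x70F09D
clock 3: out=1, reg = 0x38784E
clock 4: out=0, reg = 0x1C3C27
clock 5: out=1, reg = 0x0E1E13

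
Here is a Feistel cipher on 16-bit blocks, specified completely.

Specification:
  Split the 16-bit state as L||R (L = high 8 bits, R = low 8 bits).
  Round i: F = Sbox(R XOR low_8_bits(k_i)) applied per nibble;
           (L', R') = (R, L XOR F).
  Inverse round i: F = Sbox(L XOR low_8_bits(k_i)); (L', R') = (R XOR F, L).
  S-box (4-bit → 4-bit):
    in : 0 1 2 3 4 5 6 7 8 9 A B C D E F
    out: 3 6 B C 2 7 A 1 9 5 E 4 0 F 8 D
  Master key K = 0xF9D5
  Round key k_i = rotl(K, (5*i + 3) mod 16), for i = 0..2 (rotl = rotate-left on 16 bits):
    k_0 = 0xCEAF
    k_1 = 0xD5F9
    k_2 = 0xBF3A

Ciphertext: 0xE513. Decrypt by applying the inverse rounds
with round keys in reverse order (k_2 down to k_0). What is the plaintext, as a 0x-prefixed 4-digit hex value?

s_0 = ciphertext = 0xE513
s_1 = InvRound(s_0, k_2) = 0xEEE5
s_2 = InvRound(s_1, k_1) = 0x84EE
s_3 = InvRound(s_2, k_0) = 0x5A84

0x5A84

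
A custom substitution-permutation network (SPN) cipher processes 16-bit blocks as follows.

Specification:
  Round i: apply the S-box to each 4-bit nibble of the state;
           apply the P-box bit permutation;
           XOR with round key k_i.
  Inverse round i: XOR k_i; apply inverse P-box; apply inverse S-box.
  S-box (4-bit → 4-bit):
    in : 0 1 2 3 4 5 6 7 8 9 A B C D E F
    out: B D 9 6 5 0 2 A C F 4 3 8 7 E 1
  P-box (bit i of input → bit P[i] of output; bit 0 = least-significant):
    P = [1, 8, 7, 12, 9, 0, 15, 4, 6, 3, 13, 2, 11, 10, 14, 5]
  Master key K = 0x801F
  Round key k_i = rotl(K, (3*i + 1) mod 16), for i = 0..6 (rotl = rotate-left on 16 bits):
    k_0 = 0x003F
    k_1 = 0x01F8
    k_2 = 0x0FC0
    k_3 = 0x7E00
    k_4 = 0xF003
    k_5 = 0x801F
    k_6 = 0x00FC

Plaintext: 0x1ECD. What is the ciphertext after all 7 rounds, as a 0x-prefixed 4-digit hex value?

s_0 = plaintext = 0x1ECD
s_1 = Round(s_0, k_0) = 0x6981
s_2 = Round(s_1, k_1) = 0xB526
s_3 = Round(s_2, k_2) = 0x00D0
s_4 = Round(s_3, k_3) = 0xE16F
s_5 = Round(s_4, k_4) = 0x9464
s_6 = Round(s_5, k_5) = 0xECFC
s_7 = Round(s_6, k_6) = 0x56D8

0x56D8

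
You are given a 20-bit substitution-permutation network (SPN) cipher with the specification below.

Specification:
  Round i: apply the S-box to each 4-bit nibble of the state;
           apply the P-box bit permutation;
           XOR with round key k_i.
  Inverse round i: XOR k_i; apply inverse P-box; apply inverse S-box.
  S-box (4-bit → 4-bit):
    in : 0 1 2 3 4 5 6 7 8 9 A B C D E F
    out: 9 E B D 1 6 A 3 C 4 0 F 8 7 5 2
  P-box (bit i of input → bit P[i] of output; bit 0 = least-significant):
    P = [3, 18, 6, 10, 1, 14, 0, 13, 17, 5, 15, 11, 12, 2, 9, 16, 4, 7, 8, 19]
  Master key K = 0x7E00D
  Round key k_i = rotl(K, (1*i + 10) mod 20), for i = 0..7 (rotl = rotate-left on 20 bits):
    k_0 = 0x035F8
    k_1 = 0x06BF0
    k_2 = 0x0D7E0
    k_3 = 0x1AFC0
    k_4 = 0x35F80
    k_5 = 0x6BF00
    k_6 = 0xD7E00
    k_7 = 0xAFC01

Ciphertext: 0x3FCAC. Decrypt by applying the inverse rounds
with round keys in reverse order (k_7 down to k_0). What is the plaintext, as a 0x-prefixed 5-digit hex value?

0xD2980

s_0 = ciphertext = 0x3FCAC
s_1 = InvRound(s_0, k_7) = 0x66F94
s_2 = InvRound(s_1, k_6) = 0xB24AA
s_3 = InvRound(s_2, k_5) = 0x13147
s_4 = InvRound(s_3, k_4) = 0xF50B8
s_5 = InvRound(s_4, k_3) = 0x3EB6B
s_6 = InvRound(s_5, k_2) = 0xF0030
s_7 = InvRound(s_6, k_1) = 0x18065
s_8 = InvRound(s_7, k_0) = 0xD2980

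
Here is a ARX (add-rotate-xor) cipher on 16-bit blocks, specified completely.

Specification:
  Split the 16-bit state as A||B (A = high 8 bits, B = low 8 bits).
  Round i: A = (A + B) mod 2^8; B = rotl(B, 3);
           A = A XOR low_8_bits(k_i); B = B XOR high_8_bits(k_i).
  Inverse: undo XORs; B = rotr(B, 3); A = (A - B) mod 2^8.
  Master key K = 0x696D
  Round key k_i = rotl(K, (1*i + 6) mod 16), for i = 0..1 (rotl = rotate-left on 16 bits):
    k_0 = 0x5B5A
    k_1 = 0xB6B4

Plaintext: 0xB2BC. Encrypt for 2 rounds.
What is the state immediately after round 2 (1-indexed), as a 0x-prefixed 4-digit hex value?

0x4643

s_0 = plaintext = 0xB2BC
s_1 = Round(s_0, k_0) = 0x34BE
s_2 = Round(s_1, k_1) = 0x4643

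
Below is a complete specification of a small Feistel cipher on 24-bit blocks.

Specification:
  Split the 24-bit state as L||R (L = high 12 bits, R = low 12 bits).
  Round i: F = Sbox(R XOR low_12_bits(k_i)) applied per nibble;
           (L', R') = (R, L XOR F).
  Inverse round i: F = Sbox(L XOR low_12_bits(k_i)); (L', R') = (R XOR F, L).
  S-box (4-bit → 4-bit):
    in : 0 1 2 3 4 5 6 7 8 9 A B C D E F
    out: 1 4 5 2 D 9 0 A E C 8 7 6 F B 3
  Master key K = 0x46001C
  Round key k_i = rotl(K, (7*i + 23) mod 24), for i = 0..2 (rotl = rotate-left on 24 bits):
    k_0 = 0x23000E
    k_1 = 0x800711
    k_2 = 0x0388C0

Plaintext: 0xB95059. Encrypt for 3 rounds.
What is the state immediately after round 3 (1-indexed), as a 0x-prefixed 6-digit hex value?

0xF120FA

s_0 = plaintext = 0xB95059
s_1 = Round(s_0, k_0) = 0x059A0F
s_2 = Round(s_1, k_1) = 0xA0FF12
s_3 = Round(s_2, k_2) = 0xF120FA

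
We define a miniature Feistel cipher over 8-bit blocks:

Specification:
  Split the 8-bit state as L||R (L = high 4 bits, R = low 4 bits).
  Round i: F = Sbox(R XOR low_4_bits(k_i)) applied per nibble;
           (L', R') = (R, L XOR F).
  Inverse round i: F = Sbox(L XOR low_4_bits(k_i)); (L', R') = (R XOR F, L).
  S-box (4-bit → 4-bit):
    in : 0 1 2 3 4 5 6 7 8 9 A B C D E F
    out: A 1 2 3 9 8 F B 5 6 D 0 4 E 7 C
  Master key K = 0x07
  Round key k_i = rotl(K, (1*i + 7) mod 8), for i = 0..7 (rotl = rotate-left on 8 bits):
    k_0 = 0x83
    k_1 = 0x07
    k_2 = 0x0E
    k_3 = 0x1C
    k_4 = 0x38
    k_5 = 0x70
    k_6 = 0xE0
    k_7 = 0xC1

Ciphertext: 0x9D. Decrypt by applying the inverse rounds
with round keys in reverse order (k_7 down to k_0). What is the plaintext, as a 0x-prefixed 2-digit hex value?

0xAA

s_0 = ciphertext = 0x9D
s_1 = InvRound(s_0, k_7) = 0x89
s_2 = InvRound(s_1, k_6) = 0xC8
s_3 = InvRound(s_2, k_5) = 0xCC
s_4 = InvRound(s_3, k_4) = 0x5C
s_5 = InvRound(s_4, k_3) = 0xA5
s_6 = InvRound(s_5, k_2) = 0xCA
s_7 = InvRound(s_6, k_1) = 0xAC
s_8 = InvRound(s_7, k_0) = 0xAA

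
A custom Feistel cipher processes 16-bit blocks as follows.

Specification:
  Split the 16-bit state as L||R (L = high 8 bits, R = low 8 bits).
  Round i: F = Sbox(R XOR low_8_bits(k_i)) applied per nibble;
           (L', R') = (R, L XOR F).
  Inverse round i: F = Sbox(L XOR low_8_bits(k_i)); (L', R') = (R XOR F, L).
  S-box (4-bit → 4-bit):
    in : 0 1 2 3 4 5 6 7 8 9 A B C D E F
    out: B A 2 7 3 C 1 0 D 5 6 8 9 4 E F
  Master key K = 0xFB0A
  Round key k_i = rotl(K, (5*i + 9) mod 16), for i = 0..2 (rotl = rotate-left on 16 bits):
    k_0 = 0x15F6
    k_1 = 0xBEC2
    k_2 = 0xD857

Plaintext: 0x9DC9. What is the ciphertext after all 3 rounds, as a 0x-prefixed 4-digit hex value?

0xE26E

s_0 = plaintext = 0x9DC9
s_1 = Round(s_0, k_0) = 0xC9E2
s_2 = Round(s_1, k_1) = 0xE2E2
s_3 = Round(s_2, k_2) = 0xE26E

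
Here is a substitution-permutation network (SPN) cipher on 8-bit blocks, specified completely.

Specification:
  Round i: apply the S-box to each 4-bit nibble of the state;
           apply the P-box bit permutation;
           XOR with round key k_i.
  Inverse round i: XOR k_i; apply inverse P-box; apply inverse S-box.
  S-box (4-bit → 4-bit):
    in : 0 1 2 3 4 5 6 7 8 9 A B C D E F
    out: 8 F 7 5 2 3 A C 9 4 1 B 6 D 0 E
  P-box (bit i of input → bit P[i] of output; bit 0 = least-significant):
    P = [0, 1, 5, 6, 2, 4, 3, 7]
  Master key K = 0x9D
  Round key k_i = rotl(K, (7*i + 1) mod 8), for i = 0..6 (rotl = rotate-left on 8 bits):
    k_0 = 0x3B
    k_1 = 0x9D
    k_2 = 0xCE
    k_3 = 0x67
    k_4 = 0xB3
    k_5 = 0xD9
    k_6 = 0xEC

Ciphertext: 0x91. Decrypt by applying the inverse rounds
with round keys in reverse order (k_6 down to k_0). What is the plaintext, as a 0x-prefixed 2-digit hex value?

0xF0

s_0 = ciphertext = 0x91
s_1 = InvRound(s_0, k_6) = 0x2D
s_2 = InvRound(s_1, k_5) = 0xB7
s_3 = InvRound(s_2, k_4) = 0xAE
s_4 = InvRound(s_3, k_3) = 0x78
s_5 = InvRound(s_4, k_2) = 0xBC
s_6 = InvRound(s_5, k_1) = 0xE3
s_7 = InvRound(s_6, k_0) = 0xF0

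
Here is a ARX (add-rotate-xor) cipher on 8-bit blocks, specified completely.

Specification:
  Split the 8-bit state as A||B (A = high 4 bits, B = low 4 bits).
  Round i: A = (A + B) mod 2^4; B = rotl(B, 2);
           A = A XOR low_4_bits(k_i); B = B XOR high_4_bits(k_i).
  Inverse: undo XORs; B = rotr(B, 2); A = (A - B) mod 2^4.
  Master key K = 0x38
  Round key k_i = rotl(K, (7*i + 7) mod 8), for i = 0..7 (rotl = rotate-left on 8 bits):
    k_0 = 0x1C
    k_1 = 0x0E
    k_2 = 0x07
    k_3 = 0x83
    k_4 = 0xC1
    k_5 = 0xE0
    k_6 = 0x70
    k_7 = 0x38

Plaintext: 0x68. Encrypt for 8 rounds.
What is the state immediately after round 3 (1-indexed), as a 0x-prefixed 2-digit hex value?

0x03

s_0 = plaintext = 0x68
s_1 = Round(s_0, k_0) = 0x23
s_2 = Round(s_1, k_1) = 0xBC
s_3 = Round(s_2, k_2) = 0x03
s_4 = Round(s_3, k_3) = 0x04
s_5 = Round(s_4, k_4) = 0x5D
s_6 = Round(s_5, k_5) = 0x29
s_7 = Round(s_6, k_6) = 0xB1
s_8 = Round(s_7, k_7) = 0x47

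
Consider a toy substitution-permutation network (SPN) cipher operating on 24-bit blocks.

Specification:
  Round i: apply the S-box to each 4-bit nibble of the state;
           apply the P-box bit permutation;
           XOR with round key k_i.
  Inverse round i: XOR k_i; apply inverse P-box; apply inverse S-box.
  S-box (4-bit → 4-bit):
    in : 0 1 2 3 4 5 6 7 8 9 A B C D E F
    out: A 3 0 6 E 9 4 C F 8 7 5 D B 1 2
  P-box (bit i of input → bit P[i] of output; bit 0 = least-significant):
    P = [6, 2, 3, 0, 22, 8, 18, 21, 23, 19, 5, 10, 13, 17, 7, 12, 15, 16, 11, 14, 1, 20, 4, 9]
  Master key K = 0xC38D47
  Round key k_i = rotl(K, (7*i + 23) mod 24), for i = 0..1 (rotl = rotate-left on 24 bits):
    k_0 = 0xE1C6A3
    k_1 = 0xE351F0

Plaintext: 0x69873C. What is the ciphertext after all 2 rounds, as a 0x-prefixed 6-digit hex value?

s_0 = plaintext = 0x69873C
s_1 = Round(s_0, k_0) = 0xE7B35A
s_2 = Round(s_1, k_1) = 0x8B391E

0x8B391E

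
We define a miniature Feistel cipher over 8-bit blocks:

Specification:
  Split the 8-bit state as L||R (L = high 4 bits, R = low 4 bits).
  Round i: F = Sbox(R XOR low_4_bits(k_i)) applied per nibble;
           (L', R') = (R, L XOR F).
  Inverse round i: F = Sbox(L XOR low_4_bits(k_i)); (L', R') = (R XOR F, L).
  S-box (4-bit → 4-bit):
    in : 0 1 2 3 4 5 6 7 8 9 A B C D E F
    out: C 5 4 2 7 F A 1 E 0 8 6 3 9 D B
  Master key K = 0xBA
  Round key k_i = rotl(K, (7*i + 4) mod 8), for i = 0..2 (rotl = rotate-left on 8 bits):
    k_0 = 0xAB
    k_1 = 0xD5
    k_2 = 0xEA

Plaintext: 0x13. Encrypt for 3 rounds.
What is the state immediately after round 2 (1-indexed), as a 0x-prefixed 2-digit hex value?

0xFB

s_0 = plaintext = 0x13
s_1 = Round(s_0, k_0) = 0x3F
s_2 = Round(s_1, k_1) = 0xFB
s_3 = Round(s_2, k_2) = 0xBA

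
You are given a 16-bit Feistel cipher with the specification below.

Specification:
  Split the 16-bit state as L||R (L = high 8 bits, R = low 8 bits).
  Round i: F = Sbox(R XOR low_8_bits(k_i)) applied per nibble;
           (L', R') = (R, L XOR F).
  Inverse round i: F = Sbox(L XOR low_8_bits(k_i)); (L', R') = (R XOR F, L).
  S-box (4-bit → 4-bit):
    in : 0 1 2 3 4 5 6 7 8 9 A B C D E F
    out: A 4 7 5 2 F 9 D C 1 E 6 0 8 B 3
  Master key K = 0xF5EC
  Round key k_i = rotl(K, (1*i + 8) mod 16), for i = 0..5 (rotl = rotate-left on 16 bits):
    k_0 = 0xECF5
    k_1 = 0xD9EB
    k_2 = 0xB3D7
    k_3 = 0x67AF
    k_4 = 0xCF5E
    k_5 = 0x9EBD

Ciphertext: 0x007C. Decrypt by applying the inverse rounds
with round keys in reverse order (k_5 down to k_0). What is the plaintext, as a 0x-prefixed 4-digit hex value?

0xE24C

s_0 = ciphertext = 0x007C
s_1 = InvRound(s_0, k_5) = 0x1400
s_2 = InvRound(s_1, k_4) = 0x2E14
s_3 = InvRound(s_2, k_3) = 0xD02E
s_4 = InvRound(s_3, k_2) = 0x83D0
s_5 = InvRound(s_4, k_1) = 0x4C83
s_6 = InvRound(s_5, k_0) = 0xE24C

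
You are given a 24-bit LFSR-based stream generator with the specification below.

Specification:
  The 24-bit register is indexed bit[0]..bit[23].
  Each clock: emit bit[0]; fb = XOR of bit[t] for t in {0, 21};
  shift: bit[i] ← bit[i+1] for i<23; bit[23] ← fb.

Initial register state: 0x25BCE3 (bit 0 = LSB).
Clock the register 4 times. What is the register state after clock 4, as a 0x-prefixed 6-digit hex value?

0x225BCE

reg_0 = 0x25BCE3
clock 1: out=1, reg = 0x12DE71
clock 2: out=1, reg = 0x896F38
clock 3: out=0, reg = 0x44B79C
clock 4: out=0, reg = 0x225BCE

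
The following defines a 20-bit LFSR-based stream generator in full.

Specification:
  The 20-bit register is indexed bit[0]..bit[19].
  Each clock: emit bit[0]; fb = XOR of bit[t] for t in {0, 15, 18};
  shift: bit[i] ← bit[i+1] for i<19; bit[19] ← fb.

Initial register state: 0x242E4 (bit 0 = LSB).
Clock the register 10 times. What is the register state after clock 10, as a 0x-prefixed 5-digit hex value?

0xD8090

reg_0 = 0x242E4
clock 1: out=0, reg = 0x12172
clock 2: out=0, reg = 0x090B9
clock 3: out=1, reg = 0x0485C
clock 4: out=0, reg = 0x0242E
clock 5: out=0, reg = 0x01217
clock 6: out=1, reg = 0x8090B
clock 7: out=1, reg = 0xC0485
clock 8: out=1, reg = 0x60242
clock 9: out=0, reg = 0xB0121
clock 10: out=1, reg = 0xD8090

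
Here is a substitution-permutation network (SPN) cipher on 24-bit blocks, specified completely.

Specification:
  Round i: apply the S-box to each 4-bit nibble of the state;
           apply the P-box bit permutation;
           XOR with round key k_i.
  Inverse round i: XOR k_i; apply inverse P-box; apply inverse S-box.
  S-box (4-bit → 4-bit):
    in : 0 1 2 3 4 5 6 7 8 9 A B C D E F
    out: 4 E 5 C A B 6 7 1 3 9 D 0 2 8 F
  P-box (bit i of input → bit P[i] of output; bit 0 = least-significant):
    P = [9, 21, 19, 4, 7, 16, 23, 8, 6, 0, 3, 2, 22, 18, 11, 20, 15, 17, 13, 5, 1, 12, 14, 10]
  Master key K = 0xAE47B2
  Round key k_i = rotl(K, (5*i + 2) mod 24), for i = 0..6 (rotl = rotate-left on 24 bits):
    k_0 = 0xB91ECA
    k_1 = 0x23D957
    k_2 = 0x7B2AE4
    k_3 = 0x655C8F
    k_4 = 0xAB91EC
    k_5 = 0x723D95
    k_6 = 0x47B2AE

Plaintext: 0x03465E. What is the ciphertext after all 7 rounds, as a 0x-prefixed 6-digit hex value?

s_0 = plaintext = 0x03465E
s_1 = Round(s_0, k_0) = 0xAC7F73
s_2 = Round(s_1, k_1) = 0xEED588
s_3 = Round(s_2, k_2) = 0x7F2C01
s_4 = Round(s_3, k_3) = 0x8FA4BD
s_5 = Round(s_4, k_4) = 0x59304B
s_6 = Round(s_5, k_5) = 0x69A28F
s_7 = Round(s_6, k_6) = 0x3D6076

0x3D6076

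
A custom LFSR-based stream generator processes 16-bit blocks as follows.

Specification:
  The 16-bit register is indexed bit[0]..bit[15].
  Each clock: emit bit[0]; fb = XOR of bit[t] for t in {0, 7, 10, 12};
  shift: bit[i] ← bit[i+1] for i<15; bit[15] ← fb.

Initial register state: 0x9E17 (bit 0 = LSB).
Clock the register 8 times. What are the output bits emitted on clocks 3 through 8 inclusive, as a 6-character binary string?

reg_0 = 0x9E17
clock 1: out=1, reg = 0xCF0B
clock 2: out=1, reg = 0x6785
clock 3: out=1, reg = 0xB3C2
clock 4: out=0, reg = 0x59E1
clock 5: out=1, reg = 0xACF0
clock 6: out=0, reg = 0x5678
clock 7: out=0, reg = 0x2B3C
clock 8: out=0, reg = 0x159E

101000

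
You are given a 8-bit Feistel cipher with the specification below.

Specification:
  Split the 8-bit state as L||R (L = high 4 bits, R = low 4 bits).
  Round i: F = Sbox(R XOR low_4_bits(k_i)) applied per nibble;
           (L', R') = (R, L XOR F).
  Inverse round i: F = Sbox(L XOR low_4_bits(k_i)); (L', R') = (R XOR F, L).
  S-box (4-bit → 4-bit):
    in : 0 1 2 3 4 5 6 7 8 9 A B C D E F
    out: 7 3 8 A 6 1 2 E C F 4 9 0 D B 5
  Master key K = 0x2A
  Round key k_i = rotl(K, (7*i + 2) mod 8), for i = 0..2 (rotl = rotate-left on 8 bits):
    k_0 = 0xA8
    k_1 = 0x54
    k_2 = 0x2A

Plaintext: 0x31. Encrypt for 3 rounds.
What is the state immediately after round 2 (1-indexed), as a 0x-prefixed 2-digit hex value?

0xCD

s_0 = plaintext = 0x31
s_1 = Round(s_0, k_0) = 0x1C
s_2 = Round(s_1, k_1) = 0xCD
s_3 = Round(s_2, k_2) = 0xD2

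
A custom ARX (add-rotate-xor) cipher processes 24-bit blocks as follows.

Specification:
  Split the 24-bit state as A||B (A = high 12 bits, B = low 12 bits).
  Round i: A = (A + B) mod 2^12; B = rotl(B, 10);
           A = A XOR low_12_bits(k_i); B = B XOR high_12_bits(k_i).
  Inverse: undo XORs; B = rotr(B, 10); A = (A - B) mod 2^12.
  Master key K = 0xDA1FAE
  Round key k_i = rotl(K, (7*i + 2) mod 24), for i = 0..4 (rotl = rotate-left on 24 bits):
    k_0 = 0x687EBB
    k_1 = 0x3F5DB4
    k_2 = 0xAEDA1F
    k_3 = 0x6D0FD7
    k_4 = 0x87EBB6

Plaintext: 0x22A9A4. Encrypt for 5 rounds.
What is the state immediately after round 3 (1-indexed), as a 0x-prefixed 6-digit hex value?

s_0 = plaintext = 0x22A9A4
s_1 = Round(s_0, k_0) = 0x5754EE
s_2 = Round(s_1, k_1) = 0x7D7ACE
s_3 = Round(s_2, k_2) = 0x8BA05E
s_4 = Round(s_3, k_3) = 0x6CFEC7
s_5 = Round(s_4, k_4) = 0xE207CF

0x8BA05E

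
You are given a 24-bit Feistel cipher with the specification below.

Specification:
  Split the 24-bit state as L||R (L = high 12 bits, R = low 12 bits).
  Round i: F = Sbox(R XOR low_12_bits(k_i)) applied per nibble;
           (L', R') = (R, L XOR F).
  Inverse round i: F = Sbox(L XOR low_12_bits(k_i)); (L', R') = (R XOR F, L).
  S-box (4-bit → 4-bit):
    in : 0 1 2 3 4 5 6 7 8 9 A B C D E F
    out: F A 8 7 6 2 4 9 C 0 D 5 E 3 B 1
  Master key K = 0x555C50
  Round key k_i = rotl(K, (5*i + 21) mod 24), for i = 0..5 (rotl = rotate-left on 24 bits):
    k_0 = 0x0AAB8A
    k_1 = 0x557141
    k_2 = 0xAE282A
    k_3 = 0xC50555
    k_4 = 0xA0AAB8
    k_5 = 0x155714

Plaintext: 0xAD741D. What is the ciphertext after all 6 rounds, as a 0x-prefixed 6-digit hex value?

0x3F89B3

s_0 = plaintext = 0xAD741D
s_1 = Round(s_0, k_0) = 0x41DBDE
s_2 = Round(s_1, k_1) = 0xBDE91C
s_3 = Round(s_2, k_2) = 0x91C1AA
s_4 = Round(s_3, k_3) = 0x1AAF0D
s_5 = Round(s_4, k_4) = 0xF0D3F8
s_6 = Round(s_5, k_5) = 0x3F89B3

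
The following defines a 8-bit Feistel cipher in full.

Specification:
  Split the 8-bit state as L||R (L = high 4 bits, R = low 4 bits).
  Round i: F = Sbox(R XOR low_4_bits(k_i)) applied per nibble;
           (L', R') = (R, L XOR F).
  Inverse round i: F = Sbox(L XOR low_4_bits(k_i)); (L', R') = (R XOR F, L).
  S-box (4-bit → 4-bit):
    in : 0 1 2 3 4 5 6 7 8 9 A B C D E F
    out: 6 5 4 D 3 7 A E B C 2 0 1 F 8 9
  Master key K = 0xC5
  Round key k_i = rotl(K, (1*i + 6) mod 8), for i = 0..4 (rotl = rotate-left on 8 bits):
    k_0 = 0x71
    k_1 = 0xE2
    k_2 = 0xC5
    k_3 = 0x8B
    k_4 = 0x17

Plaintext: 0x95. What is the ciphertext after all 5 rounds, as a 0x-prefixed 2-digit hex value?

s_0 = plaintext = 0x95
s_1 = Round(s_0, k_0) = 0x5A
s_2 = Round(s_1, k_1) = 0xAE
s_3 = Round(s_2, k_2) = 0xEA
s_4 = Round(s_3, k_3) = 0xAB
s_5 = Round(s_4, k_4) = 0xBB

0xBB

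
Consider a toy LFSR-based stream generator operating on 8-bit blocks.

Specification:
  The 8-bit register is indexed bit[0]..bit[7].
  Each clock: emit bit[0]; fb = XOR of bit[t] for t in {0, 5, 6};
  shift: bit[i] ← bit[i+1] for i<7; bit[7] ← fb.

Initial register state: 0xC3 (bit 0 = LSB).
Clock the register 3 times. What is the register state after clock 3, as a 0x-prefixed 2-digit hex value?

reg_0 = 0xC3
clock 1: out=1, reg = 0x61
clock 2: out=1, reg = 0xB0
clock 3: out=0, reg = 0xD8

0xD8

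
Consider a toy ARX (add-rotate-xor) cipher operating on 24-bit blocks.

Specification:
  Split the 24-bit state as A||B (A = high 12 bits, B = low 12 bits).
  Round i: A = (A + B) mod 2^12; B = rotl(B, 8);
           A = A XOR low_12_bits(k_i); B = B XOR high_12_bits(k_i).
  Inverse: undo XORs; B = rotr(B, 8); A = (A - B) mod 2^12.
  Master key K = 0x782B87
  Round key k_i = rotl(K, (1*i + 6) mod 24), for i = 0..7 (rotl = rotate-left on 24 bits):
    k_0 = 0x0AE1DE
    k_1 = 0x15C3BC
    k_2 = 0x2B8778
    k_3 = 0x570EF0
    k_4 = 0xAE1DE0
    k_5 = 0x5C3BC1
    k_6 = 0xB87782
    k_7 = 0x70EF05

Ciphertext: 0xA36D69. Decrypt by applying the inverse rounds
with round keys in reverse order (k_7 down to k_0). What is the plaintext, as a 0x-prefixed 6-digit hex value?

s_0 = ciphertext = 0xA36D69
s_1 = InvRound(s_0, k_7) = 0xEB967A
s_2 = InvRound(s_1, k_6) = 0x95EFDD
s_3 = InvRound(s_2, k_5) = 0x0B51EA
s_4 = InvRound(s_3, k_4) = 0xC9A0BB
s_5 = InvRound(s_4, k_3) = 0x5B5CB5
s_6 = InvRound(s_5, k_2) = 0x1EF0DE
s_7 = InvRound(s_6, k_1) = 0xA32821
s_8 = InvRound(s_7, k_0) = 0x2F48F8

0x2F48F8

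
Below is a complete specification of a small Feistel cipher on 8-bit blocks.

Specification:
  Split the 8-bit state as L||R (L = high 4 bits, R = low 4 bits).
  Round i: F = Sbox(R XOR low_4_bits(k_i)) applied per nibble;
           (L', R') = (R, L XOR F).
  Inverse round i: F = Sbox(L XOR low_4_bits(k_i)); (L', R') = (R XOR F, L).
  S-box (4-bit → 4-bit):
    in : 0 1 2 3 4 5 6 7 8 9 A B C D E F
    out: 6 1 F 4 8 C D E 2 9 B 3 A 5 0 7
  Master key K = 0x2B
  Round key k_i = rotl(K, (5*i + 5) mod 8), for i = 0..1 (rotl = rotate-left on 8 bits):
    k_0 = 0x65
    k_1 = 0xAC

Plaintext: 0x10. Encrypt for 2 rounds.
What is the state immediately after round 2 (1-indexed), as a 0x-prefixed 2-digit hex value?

s_0 = plaintext = 0x10
s_1 = Round(s_0, k_0) = 0x0D
s_2 = Round(s_1, k_1) = 0xD1

0xD1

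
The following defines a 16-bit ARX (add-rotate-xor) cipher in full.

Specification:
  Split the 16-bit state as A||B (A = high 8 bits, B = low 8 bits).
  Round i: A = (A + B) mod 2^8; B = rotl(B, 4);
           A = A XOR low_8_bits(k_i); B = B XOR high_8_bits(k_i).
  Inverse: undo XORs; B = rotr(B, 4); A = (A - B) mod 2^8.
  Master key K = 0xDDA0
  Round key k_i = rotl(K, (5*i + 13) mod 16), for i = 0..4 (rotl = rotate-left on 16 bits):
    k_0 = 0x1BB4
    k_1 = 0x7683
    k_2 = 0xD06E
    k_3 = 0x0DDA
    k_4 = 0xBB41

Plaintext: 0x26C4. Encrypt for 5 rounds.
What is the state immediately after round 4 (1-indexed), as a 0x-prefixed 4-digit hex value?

s_0 = plaintext = 0x26C4
s_1 = Round(s_0, k_0) = 0x5E57
s_2 = Round(s_1, k_1) = 0x3603
s_3 = Round(s_2, k_2) = 0x57E0
s_4 = Round(s_3, k_3) = 0xED03
s_5 = Round(s_4, k_4) = 0xB18B

0xED03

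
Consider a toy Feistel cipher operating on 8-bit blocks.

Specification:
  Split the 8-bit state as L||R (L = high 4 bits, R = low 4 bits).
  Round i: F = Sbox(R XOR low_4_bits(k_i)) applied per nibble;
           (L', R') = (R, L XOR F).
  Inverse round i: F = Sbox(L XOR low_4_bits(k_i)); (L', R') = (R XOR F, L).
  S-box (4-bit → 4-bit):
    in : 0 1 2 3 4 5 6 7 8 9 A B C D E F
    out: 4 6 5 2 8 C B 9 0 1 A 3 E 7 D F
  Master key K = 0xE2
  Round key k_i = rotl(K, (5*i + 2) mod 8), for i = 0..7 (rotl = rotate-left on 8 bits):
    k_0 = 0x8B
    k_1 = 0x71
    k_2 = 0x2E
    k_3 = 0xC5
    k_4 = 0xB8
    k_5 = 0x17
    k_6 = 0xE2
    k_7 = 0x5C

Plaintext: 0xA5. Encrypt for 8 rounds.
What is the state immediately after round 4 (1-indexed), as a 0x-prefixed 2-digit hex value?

s_0 = plaintext = 0xA5
s_1 = Round(s_0, k_0) = 0x57
s_2 = Round(s_1, k_1) = 0x7E
s_3 = Round(s_2, k_2) = 0xE3
s_4 = Round(s_3, k_3) = 0x35
s_5 = Round(s_4, k_4) = 0x54
s_6 = Round(s_5, k_5) = 0x47
s_7 = Round(s_6, k_6) = 0x78
s_8 = Round(s_7, k_7) = 0x8F

0x35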